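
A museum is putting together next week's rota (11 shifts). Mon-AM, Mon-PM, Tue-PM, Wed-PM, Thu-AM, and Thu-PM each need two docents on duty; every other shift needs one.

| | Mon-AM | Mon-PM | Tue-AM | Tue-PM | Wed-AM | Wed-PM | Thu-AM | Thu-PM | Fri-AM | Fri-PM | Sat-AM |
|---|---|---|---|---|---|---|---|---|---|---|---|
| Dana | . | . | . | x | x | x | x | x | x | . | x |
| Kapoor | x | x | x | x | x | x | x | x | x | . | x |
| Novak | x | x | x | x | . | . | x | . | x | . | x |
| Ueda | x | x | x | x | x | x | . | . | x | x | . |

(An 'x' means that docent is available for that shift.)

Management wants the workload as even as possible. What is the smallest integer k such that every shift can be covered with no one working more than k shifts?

5

With 4 docents and 17 worker-slots to fill, someone must work at least ⌈17/4⌉ = 5 shifts, so k ≥ 5.
k = 5 works: Mon-AM→Kapoor+Novak, Mon-PM→Kapoor+Novak, Tue-AM→Kapoor, Tue-PM→Novak+Ueda, Wed-AM→Dana, Wed-PM→Dana+Kapoor, Thu-AM→Dana+Novak, Thu-PM→Dana+Kapoor, Fri-AM→Novak, Fri-PM→Ueda, Sat-AM→Dana.
Loads: Dana 5, Kapoor 5, Novak 5, Ueda 2 — all ≤ 5.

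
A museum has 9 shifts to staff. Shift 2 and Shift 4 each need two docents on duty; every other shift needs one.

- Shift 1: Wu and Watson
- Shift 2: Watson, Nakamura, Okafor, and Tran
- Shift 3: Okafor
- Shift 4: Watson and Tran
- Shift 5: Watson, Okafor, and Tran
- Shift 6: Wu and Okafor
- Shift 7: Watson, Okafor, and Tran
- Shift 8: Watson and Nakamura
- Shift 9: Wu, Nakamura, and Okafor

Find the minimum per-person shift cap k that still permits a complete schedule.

With 5 docents and 11 worker-slots to fill, someone must work at least ⌈11/5⌉ = 3 shifts, so k ≥ 3.
k = 3 works: Shift 1→Wu, Shift 2→Nakamura+Okafor, Shift 3→Okafor, Shift 4→Watson+Tran, Shift 5→Watson, Shift 6→Wu, Shift 7→Okafor, Shift 8→Watson, Shift 9→Wu.
Loads: Wu 3, Watson 3, Nakamura 1, Okafor 3, Tran 1 — all ≤ 3.

3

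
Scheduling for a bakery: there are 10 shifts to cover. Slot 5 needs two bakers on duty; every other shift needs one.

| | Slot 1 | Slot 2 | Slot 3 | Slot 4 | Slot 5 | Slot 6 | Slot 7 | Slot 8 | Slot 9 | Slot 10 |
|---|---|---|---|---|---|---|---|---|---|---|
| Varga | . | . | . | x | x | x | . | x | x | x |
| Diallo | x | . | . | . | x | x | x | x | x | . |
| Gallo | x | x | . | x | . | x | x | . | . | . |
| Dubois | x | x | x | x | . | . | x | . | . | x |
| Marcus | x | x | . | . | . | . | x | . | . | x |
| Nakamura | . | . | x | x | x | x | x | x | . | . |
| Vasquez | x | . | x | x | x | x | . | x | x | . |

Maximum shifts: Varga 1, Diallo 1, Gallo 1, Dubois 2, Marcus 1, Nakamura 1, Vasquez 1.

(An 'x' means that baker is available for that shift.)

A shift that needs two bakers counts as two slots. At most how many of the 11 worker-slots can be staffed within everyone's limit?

Total capacity across all bakers is 1+1+1+2+1+1+1 = 8, and 11 slots are needed, so at most 8 can be filled.
An assignment achieving 8: Slot 1→Marcus, Slot 2→Gallo, Slot 3→Dubois, Slot 5→Diallo+Nakamura, Slot 8→Vasquez, Slot 9→Varga, Slot 10→Dubois.
Loads: Varga 1/1, Diallo 1/1, Gallo 1/1, Dubois 2/2, Marcus 1/1, Nakamura 1/1, Vasquez 1/1.

8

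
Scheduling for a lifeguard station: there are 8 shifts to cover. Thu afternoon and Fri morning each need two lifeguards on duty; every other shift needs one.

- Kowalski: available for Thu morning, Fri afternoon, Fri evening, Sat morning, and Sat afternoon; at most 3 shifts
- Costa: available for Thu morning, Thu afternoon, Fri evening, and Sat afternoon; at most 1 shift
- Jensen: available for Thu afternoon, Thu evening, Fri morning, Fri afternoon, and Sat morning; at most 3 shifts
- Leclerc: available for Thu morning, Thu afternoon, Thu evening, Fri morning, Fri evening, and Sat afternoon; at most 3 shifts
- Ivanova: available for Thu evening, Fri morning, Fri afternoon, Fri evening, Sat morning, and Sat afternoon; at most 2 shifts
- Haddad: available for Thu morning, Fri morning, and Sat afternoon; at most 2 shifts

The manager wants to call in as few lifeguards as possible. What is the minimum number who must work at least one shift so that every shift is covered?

10 slots to fill and no one can take more than 3, so at least ⌈10/3⌉ = 4 lifeguards are needed.
Kowalski, Costa, Jensen, and Leclerc alone can cover everything: Thu morning→Kowalski, Thu afternoon→Costa+Jensen, Thu evening→Jensen, Fri morning→Jensen+Leclerc, Fri afternoon→Kowalski, Fri evening→Leclerc, Sat morning→Kowalski, Sat afternoon→Leclerc.

4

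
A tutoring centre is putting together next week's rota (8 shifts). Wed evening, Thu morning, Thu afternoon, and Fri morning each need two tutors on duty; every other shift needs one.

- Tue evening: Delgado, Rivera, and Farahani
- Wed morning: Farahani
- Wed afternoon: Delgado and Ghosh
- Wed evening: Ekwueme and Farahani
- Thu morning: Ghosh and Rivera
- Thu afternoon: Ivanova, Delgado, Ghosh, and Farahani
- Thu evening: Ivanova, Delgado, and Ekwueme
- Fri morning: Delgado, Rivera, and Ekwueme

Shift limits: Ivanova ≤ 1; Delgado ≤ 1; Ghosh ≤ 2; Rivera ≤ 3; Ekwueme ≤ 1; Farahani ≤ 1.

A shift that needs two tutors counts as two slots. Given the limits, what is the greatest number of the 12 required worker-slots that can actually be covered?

Total capacity across all tutors is 1+1+2+3+1+1 = 9, and 12 slots are needed, so at most 9 can be filled.
An assignment achieving 9: Tue evening→Rivera, Wed morning→Farahani, Wed afternoon→Delgado, Wed evening→Ekwueme, Thu morning→Ghosh+Rivera, Thu afternoon→Ghosh, Thu evening→Ivanova, Fri morning→Rivera.
Loads: Ivanova 1/1, Delgado 1/1, Ghosh 2/2, Rivera 3/3, Ekwueme 1/1, Farahani 1/1.

9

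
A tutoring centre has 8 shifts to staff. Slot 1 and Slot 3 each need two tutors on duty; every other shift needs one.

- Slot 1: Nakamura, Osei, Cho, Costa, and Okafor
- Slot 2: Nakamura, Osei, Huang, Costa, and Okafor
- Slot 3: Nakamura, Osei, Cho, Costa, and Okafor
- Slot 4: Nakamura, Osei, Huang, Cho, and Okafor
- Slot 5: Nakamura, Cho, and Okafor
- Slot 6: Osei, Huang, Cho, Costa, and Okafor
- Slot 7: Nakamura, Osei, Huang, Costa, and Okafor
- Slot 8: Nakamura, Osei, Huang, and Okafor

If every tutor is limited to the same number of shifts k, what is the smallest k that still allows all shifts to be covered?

With 6 tutors and 10 worker-slots to fill, someone must work at least ⌈10/6⌉ = 2 shifts, so k ≥ 2.
k = 2 works: Slot 1→Cho+Costa, Slot 2→Osei, Slot 3→Cho+Costa, Slot 4→Osei, Slot 5→Nakamura, Slot 6→Huang, Slot 7→Huang, Slot 8→Nakamura.
Loads: Nakamura 2, Osei 2, Huang 2, Cho 2, Costa 2, Okafor 0 — all ≤ 2.

2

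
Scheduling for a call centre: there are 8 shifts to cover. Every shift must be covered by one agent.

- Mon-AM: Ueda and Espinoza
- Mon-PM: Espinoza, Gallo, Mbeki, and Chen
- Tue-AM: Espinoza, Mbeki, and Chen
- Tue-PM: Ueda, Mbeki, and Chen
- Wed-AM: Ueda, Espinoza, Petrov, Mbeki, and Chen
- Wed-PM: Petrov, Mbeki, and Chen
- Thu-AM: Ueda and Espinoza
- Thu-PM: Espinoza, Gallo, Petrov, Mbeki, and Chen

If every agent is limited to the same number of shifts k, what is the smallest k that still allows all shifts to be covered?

2

With 6 agents and 8 worker-slots to fill, someone must work at least ⌈8/6⌉ = 2 shifts, so k ≥ 2.
k = 2 works: Mon-AM→Ueda, Mon-PM→Espinoza, Tue-AM→Espinoza, Tue-PM→Mbeki, Wed-AM→Petrov, Wed-PM→Petrov, Thu-AM→Ueda, Thu-PM→Gallo.
Loads: Ueda 2, Espinoza 2, Gallo 1, Petrov 2, Mbeki 1, Chen 0 — all ≤ 2.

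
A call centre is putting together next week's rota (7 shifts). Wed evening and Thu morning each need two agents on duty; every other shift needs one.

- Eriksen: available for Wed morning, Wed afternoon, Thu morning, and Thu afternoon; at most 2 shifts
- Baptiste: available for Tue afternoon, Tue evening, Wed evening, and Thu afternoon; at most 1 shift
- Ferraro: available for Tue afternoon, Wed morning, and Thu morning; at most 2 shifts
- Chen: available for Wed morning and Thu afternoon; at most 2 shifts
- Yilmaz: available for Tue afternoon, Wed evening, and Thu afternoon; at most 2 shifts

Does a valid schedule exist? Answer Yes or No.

No

Total capacity is 9 and 9 slots are needed, so capacity alone doesn't rule it out.
Shifts {Tue evening, Wed evening} need 3 worker-slots in total, but the agents available for any of those shifts (Baptiste and Yilmaz) can supply at most 2 among them. So no valid schedule exists.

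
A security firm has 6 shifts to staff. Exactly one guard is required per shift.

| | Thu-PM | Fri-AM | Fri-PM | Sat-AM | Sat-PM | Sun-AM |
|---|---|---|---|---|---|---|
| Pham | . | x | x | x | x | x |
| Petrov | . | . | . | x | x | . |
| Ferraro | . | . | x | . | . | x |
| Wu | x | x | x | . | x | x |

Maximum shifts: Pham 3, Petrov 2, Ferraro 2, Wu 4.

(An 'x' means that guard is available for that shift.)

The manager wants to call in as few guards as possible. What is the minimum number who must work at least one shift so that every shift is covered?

6 slots to fill and no one can take more than 4, so at least ⌈6/4⌉ = 2 guards are needed.
Pham and Wu alone can cover everything: Thu-PM→Wu, Fri-AM→Pham, Fri-PM→Pham, Sat-AM→Pham, Sat-PM→Wu, Sun-AM→Wu.

2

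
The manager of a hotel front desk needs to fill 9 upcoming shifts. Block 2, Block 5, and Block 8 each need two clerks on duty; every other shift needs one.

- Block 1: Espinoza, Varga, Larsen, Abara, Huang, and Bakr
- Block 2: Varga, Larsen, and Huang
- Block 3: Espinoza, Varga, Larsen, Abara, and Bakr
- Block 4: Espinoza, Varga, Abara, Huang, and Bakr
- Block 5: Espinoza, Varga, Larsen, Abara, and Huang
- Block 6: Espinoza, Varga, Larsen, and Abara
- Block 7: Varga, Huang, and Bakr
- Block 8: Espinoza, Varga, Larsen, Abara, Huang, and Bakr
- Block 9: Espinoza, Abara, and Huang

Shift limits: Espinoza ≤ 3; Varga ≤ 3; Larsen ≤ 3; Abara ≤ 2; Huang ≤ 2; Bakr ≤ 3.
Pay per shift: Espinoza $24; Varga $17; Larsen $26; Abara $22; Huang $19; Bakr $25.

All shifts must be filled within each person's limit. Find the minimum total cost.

Picking the cheapest available clerk for each shift independently would cost $212, but that ignores the shift limits.
An optimal schedule: Block 1→Bakr, Block 2→Varga+Huang, Block 3→Abara, Block 4→Espinoza, Block 5→Abara+Espinoza, Block 6→Varga, Block 7→Varga, Block 8→Espinoza+Bakr, Block 9→Huang.
Total: 25 + 17 + 19 + 22 + 24 + 22 + 24 + 17 + 17 + 24 + 25 + 19 = $255.

$255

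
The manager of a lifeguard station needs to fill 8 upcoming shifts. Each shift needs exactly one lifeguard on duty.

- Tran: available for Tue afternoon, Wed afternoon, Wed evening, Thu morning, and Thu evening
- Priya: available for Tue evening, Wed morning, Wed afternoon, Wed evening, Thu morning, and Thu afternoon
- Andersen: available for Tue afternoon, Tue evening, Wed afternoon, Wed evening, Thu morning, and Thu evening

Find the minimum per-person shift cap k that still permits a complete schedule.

3

With 3 lifeguards and 8 worker-slots to fill, someone must work at least ⌈8/3⌉ = 3 shifts, so k ≥ 3.
k = 3 works: Tue afternoon→Tran, Tue evening→Priya, Wed morning→Priya, Wed afternoon→Tran, Wed evening→Andersen, Thu morning→Andersen, Thu afternoon→Priya, Thu evening→Tran.
Loads: Tran 3, Priya 3, Andersen 2 — all ≤ 3.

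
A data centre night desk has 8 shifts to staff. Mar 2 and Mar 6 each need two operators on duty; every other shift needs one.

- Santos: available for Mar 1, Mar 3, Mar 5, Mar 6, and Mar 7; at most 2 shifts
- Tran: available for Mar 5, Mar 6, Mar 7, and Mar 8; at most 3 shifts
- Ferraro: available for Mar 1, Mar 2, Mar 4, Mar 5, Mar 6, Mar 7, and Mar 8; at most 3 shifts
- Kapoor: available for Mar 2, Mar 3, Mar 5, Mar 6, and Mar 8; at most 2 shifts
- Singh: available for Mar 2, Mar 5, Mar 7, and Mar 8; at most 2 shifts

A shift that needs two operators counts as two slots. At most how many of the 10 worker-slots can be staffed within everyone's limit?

Total capacity across all operators is 2+3+3+2+2 = 12, and 10 slots are needed, so at most 10 can be filled.
An assignment achieving 10: Mar 1→Santos, Mar 2→Ferraro+Kapoor, Mar 3→Santos, Mar 4→Ferraro, Mar 5→Kapoor, Mar 6→Tran+Ferraro, Mar 7→Tran, Mar 8→Tran.
Loads: Santos 2/2, Tran 3/3, Ferraro 3/3, Kapoor 2/2, Singh 0/2.

10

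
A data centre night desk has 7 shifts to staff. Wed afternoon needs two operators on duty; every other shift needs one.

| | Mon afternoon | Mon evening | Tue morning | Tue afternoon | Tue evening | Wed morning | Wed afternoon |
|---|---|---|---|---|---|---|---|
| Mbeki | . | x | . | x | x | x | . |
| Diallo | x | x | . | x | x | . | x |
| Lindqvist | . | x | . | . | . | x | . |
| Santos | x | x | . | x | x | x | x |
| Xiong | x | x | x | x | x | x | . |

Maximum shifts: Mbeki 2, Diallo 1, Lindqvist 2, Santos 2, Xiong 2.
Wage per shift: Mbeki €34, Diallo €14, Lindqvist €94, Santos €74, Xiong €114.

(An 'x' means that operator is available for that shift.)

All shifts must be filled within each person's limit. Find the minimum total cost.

€532

Tue morning can only be covered by Xiong, so that assignment is forced.
Wed afternoon can only be covered by Diallo and Santos, so that assignment is forced.
Picking the cheapest available operator for each shift independently would cost €292, but that ignores the shift limits.
An optimal schedule: Mon afternoon→Santos, Mon evening→Lindqvist, Tue morning→Xiong, Tue afternoon→Mbeki, Tue evening→Mbeki, Wed morning→Lindqvist, Wed afternoon→Diallo+Santos.
Total: 74 + 94 + 114 + 34 + 34 + 94 + 14 + 74 = €532.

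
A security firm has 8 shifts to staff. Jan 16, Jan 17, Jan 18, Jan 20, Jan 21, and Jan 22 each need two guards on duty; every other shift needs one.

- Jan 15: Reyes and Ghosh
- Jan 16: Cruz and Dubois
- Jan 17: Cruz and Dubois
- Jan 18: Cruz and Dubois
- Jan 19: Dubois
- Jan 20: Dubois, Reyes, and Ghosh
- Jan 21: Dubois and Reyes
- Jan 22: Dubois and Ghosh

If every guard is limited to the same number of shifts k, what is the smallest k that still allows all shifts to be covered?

6

With 4 guards and 14 worker-slots to fill, someone must work at least ⌈14/4⌉ = 4 shifts, so k ≥ 4.
k = 5 is infeasible (exhaustive check).
k = 6 works: Jan 15→Reyes, Jan 16→Cruz+Dubois, Jan 17→Cruz+Dubois, Jan 18→Cruz+Dubois, Jan 19→Dubois, Jan 20→Reyes+Ghosh, Jan 21→Dubois+Reyes, Jan 22→Dubois+Ghosh.
Loads: Cruz 3, Dubois 6, Reyes 3, Ghosh 2 — all ≤ 6.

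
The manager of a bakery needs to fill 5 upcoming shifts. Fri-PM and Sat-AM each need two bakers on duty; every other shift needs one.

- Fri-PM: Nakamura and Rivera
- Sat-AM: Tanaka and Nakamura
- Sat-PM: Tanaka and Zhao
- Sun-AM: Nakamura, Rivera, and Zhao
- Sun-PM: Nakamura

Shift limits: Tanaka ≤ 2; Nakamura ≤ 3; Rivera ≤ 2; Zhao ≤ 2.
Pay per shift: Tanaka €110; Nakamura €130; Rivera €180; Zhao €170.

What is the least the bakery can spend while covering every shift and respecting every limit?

€960

Fri-PM can only be covered by Nakamura and Rivera, so that assignment is forced.
Sat-AM can only be covered by Tanaka and Nakamura, so that assignment is forced.
Sun-PM can only be covered by Nakamura, so that assignment is forced.
Picking the cheapest available baker for each shift independently would cost €920, but that ignores the shift limits.
An optimal schedule: Fri-PM→Nakamura+Rivera, Sat-AM→Tanaka+Nakamura, Sat-PM→Tanaka, Sun-AM→Zhao, Sun-PM→Nakamura.
Total: 130 + 180 + 110 + 130 + 110 + 170 + 130 = €960.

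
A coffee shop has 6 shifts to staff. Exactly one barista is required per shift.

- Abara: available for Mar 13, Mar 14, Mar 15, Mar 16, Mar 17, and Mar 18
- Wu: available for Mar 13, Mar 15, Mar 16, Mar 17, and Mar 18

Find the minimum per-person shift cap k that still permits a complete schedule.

With 2 baristas and 6 worker-slots to fill, someone must work at least ⌈6/2⌉ = 3 shifts, so k ≥ 3.
k = 3 works: Mar 13→Abara, Mar 14→Abara, Mar 15→Abara, Mar 16→Wu, Mar 17→Wu, Mar 18→Wu.
Loads: Abara 3, Wu 3 — all ≤ 3.

3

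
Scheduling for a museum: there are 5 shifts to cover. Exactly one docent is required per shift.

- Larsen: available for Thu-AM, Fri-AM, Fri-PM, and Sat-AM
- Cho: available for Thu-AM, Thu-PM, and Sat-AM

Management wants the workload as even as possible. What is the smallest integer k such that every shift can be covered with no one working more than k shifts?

With 2 docents and 5 worker-slots to fill, someone must work at least ⌈5/2⌉ = 3 shifts, so k ≥ 3.
k = 3 works: Thu-AM→Larsen, Thu-PM→Cho, Fri-AM→Larsen, Fri-PM→Larsen, Sat-AM→Cho.
Loads: Larsen 3, Cho 2 — all ≤ 3.

3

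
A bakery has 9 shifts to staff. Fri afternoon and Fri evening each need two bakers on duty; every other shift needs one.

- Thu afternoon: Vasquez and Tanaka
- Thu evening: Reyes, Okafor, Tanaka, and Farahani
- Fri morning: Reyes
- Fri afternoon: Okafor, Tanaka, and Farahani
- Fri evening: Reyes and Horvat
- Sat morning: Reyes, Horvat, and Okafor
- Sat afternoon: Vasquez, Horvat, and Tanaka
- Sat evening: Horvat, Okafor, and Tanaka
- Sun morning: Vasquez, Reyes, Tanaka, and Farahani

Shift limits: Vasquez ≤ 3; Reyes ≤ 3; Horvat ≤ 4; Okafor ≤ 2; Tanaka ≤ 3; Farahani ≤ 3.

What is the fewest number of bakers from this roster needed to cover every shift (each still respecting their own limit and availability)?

11 slots to fill and no one can take more than 4, so at least ⌈11/4⌉ = 3 bakers are needed.
Any 3 bakers together have capacity at most 4+3+3 = 10 < 11 slots, so 3 can never suffice.
Reyes, Horvat, Okafor, and Tanaka alone can cover everything: Thu afternoon→Tanaka, Thu evening→Okafor, Fri morning→Reyes, Fri afternoon→Okafor+Tanaka, Fri evening→Reyes+Horvat, Sat morning→Horvat, Sat afternoon→Horvat, Sat evening→Horvat, Sun morning→Reyes.

4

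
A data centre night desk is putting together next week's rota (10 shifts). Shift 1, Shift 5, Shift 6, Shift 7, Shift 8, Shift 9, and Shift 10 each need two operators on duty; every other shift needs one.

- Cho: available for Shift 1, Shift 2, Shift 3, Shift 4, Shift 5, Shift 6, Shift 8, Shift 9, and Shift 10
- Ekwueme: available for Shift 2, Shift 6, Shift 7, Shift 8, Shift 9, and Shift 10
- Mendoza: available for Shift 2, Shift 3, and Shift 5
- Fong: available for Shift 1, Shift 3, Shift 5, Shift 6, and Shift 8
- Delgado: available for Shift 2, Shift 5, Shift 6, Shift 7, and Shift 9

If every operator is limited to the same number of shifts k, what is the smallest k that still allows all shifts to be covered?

4

With 5 operators and 17 worker-slots to fill, someone must work at least ⌈17/5⌉ = 4 shifts, so k ≥ 4.
k = 4 works: Shift 1→Cho+Fong, Shift 2→Mendoza, Shift 3→Cho, Shift 4→Cho, Shift 5→Mendoza+Fong, Shift 6→Fong+Delgado, Shift 7→Ekwueme+Delgado, Shift 8→Ekwueme+Fong, Shift 9→Ekwueme+Delgado, Shift 10→Cho+Ekwueme.
Loads: Cho 4, Ekwueme 4, Mendoza 2, Fong 4, Delgado 3 — all ≤ 4.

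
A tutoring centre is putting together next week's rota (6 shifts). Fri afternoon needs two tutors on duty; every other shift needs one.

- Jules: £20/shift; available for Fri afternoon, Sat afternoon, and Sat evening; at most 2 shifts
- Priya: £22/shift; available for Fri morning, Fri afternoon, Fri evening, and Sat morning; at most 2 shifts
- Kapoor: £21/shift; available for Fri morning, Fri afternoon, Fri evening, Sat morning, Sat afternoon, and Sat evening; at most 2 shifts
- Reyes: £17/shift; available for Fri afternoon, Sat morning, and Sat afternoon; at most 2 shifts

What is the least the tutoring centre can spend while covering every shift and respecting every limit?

Picking the cheapest available tutor for each shift independently would cost £133, but that ignores the shift limits.
An optimal schedule: Fri morning→Kapoor, Fri afternoon→Jules+Priya, Fri evening→Kapoor, Sat morning→Reyes, Sat afternoon→Reyes, Sat evening→Jules.
Total: 21 + 20 + 22 + 21 + 17 + 17 + 20 = £138.

£138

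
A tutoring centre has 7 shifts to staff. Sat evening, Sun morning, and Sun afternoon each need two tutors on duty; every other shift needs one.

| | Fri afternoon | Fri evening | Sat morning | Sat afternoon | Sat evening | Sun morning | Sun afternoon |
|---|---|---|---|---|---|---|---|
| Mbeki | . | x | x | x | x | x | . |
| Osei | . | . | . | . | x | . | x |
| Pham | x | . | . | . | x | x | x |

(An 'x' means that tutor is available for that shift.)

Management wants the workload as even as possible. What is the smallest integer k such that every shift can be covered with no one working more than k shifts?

With 3 tutors and 10 worker-slots to fill, someone must work at least ⌈10/3⌉ = 4 shifts, so k ≥ 4.
k = 4 works: Fri afternoon→Pham, Fri evening→Mbeki, Sat morning→Mbeki, Sat afternoon→Mbeki, Sat evening→Osei+Pham, Sun morning→Mbeki+Pham, Sun afternoon→Osei+Pham.
Loads: Mbeki 4, Osei 2, Pham 4 — all ≤ 4.

4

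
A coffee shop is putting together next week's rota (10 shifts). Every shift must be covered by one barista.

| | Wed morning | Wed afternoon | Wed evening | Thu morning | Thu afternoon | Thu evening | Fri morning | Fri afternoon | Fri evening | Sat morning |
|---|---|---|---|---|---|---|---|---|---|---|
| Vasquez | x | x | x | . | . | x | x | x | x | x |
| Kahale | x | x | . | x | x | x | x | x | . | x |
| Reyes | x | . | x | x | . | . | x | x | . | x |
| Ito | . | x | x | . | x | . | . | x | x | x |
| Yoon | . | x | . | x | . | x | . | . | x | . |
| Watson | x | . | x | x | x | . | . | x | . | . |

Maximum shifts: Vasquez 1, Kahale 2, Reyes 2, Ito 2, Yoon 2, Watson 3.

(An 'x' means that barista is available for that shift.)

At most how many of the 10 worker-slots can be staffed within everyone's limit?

Total capacity across all baristas is 1+2+2+2+2+3 = 12, and 10 slots are needed, so at most 10 can be filled.
An assignment achieving 10: Wed morning→Reyes, Wed afternoon→Ito, Wed evening→Watson, Thu morning→Yoon, Thu afternoon→Kahale, Thu evening→Vasquez, Fri morning→Kahale, Fri afternoon→Watson, Fri evening→Ito, Sat morning→Reyes.
Loads: Vasquez 1/1, Kahale 2/2, Reyes 2/2, Ito 2/2, Yoon 1/2, Watson 2/3.

10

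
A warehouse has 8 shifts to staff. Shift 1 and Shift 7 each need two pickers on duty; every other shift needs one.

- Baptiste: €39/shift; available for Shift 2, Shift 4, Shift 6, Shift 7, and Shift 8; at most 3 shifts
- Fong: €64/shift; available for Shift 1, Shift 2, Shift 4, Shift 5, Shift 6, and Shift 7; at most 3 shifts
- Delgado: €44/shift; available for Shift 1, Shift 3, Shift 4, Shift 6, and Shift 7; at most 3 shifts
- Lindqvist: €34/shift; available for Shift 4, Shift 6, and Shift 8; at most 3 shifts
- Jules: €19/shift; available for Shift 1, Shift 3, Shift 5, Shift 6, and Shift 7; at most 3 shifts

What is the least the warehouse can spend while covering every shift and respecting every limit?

€325

Picking the cheapest available picker for each shift independently would cost €285, but that ignores the shift limits.
An optimal schedule: Shift 1→Jules+Delgado, Shift 2→Baptiste, Shift 3→Jules, Shift 4→Lindqvist, Shift 5→Jules, Shift 6→Lindqvist, Shift 7→Baptiste+Delgado, Shift 8→Lindqvist.
Total: 19 + 44 + 39 + 19 + 34 + 19 + 34 + 39 + 44 + 34 = €325.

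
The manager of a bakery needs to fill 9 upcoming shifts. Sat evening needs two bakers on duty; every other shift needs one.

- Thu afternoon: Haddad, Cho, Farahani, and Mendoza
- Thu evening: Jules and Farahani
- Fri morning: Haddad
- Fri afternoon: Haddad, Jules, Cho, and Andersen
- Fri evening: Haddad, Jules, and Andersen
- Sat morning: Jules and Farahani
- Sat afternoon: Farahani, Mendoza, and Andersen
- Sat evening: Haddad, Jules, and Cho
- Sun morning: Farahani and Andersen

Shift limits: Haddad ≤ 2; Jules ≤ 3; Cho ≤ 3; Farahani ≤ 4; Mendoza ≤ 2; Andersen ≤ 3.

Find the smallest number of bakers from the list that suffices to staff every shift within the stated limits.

10 slots to fill and no one can take more than 4, so at least ⌈10/4⌉ = 3 bakers are needed.
No set of 3 bakers can cover every shift (each such set leaves at least one shift with no one available or exceeds a cap).
Haddad, Jules, Cho, and Farahani alone can cover everything: Thu afternoon→Cho, Thu evening→Jules, Fri morning→Haddad, Fri afternoon→Cho, Fri evening→Haddad, Sat morning→Jules, Sat afternoon→Farahani, Sat evening→Jules+Cho, Sun morning→Farahani.

4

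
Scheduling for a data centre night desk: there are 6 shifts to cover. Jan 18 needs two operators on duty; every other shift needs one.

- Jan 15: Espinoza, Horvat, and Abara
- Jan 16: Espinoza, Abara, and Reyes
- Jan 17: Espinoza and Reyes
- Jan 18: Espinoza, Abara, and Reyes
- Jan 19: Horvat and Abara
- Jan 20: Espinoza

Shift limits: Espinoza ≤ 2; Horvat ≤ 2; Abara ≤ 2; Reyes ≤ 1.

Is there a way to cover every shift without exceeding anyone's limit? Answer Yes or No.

Jan 20 can only be covered by Espinoza, so that assignment is forced.
One valid schedule: Jan 15→Horvat, Jan 16→Abara, Jan 17→Espinoza, Jan 18→Abara+Reyes, Jan 19→Horvat, Jan 20→Espinoza.
Loads: Espinoza 2/2, Horvat 2/2, Abara 2/2, Reyes 1/1 — all within limits.

Yes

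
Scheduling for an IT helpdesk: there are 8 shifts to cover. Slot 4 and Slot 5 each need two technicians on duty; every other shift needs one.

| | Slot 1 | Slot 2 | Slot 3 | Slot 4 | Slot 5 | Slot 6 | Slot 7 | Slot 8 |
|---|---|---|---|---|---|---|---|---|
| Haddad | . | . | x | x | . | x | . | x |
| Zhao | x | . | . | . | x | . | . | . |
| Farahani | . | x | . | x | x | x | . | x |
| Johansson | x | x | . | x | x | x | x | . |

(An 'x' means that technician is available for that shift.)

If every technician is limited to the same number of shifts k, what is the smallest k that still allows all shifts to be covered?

With 4 technicians and 10 worker-slots to fill, someone must work at least ⌈10/4⌉ = 3 shifts, so k ≥ 3.
k = 3 works: Slot 1→Zhao, Slot 2→Farahani, Slot 3→Haddad, Slot 4→Haddad+Farahani, Slot 5→Zhao+Farahani, Slot 6→Johansson, Slot 7→Johansson, Slot 8→Haddad.
Loads: Haddad 3, Zhao 2, Farahani 3, Johansson 2 — all ≤ 3.

3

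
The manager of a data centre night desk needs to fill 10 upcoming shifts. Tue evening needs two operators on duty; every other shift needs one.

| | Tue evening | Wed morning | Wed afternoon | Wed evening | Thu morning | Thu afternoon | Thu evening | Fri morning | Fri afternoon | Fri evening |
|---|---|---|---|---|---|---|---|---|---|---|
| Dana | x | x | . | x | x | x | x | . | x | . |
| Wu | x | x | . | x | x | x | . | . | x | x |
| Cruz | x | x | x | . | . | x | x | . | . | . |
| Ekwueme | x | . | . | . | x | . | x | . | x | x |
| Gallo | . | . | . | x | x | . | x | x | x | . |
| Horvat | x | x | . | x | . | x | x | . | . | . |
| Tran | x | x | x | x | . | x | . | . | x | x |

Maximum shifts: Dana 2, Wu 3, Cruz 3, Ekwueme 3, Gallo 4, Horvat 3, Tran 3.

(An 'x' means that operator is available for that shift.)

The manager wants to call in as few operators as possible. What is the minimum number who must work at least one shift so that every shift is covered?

11 slots to fill and no one can take more than 4, so at least ⌈11/4⌉ = 3 operators are needed.
Any 3 operators together have capacity at most 4+3+3 = 10 < 11 slots, so 3 can never suffice.
Dana, Wu, Cruz, and Gallo alone can cover everything: Tue evening→Dana+Wu, Wed morning→Dana, Wed afternoon→Cruz, Wed evening→Wu, Thu morning→Gallo, Thu afternoon→Cruz, Thu evening→Cruz, Fri morning→Gallo, Fri afternoon→Gallo, Fri evening→Wu.

4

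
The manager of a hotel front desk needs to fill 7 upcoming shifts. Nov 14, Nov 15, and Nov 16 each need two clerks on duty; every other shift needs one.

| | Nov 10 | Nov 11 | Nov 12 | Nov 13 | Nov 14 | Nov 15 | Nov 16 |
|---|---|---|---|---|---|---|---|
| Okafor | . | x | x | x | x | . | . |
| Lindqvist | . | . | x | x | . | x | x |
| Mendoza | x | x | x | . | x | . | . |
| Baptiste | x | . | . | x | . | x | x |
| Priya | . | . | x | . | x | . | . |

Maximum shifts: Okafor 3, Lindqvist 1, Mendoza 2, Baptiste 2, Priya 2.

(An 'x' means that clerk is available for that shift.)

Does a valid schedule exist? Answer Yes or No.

No

Total capacity is 10 and 10 slots are needed, so capacity alone doesn't rule it out.
Shifts {Nov 15, Nov 16} need 4 worker-slots in total, but the clerks available for any of those shifts (Lindqvist and Baptiste) can supply at most 3 among them. So no valid schedule exists.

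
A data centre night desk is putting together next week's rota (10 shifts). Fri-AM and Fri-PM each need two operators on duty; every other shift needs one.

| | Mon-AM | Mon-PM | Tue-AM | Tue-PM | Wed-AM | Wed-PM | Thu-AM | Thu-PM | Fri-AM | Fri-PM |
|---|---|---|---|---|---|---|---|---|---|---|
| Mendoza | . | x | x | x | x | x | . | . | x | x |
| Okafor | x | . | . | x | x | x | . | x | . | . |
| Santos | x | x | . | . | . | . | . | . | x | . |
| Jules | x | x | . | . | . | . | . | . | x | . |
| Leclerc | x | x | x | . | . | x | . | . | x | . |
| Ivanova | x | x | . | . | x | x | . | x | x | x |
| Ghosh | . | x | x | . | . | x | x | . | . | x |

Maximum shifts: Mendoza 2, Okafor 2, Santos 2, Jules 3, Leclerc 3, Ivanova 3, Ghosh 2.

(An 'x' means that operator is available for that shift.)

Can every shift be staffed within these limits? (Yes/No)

Thu-AM can only be covered by Ghosh, so that assignment is forced.
One valid schedule: Mon-AM→Santos, Mon-PM→Santos, Tue-AM→Mendoza, Tue-PM→Mendoza, Wed-AM→Okafor, Wed-PM→Leclerc, Thu-AM→Ghosh, Thu-PM→Okafor, Fri-AM→Jules+Leclerc, Fri-PM→Ivanova+Ghosh.
Loads: Mendoza 2/2, Okafor 2/2, Santos 2/2, Jules 1/3, Leclerc 2/3, Ivanova 1/3, Ghosh 2/2 — all within limits.

Yes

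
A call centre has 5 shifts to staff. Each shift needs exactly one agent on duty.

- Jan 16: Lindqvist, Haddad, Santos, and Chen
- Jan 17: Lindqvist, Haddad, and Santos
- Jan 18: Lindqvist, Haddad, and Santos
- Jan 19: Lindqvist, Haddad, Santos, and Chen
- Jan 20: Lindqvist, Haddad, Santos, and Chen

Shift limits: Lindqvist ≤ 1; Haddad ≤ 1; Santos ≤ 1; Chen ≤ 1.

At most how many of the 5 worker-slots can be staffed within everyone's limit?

4

Total capacity across all agents is 1+1+1+1 = 4, and 5 slots are needed, so at most 4 can be filled.
An assignment achieving 4: Jan 16→Santos, Jan 17→Lindqvist, Jan 18→Haddad, Jan 19→Chen.
Loads: Lindqvist 1/1, Haddad 1/1, Santos 1/1, Chen 1/1.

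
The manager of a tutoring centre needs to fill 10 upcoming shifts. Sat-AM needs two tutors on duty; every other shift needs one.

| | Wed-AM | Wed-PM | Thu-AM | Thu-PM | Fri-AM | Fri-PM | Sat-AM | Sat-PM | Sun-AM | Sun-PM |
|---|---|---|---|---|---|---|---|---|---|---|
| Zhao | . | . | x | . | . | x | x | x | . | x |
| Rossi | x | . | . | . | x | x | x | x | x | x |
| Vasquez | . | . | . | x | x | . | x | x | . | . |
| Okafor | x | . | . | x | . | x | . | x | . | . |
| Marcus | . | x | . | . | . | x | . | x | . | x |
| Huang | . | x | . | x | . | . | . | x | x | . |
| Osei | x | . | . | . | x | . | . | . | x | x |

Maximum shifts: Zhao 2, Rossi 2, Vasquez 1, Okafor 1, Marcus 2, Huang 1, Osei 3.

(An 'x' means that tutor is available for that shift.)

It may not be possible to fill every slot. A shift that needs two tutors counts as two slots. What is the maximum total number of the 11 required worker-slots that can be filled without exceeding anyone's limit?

11

Total capacity across all tutors is 2+2+1+1+2+1+3 = 12, and 11 slots are needed, so at most 11 can be filled.
An assignment achieving 11: Wed-AM→Rossi, Wed-PM→Marcus, Thu-AM→Zhao, Thu-PM→Vasquez, Fri-AM→Osei, Fri-PM→Okafor, Sat-AM→Zhao+Rossi, Sat-PM→Marcus, Sun-AM→Huang, Sun-PM→Osei.
Loads: Zhao 2/2, Rossi 2/2, Vasquez 1/1, Okafor 1/1, Marcus 2/2, Huang 1/1, Osei 2/3.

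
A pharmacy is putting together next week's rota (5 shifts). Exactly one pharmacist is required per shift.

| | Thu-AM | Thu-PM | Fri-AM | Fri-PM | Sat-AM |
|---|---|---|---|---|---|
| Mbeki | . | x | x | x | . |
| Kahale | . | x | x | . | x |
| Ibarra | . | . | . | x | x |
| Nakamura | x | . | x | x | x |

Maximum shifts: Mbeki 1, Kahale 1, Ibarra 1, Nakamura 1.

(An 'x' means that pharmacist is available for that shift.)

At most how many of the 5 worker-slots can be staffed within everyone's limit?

4

Total capacity across all pharmacists is 1+1+1+1 = 4, and 5 slots are needed, so at most 4 can be filled.
An assignment achieving 4: Thu-AM→Nakamura, Thu-PM→Mbeki, Fri-AM→Kahale, Fri-PM→Ibarra.
Loads: Mbeki 1/1, Kahale 1/1, Ibarra 1/1, Nakamura 1/1.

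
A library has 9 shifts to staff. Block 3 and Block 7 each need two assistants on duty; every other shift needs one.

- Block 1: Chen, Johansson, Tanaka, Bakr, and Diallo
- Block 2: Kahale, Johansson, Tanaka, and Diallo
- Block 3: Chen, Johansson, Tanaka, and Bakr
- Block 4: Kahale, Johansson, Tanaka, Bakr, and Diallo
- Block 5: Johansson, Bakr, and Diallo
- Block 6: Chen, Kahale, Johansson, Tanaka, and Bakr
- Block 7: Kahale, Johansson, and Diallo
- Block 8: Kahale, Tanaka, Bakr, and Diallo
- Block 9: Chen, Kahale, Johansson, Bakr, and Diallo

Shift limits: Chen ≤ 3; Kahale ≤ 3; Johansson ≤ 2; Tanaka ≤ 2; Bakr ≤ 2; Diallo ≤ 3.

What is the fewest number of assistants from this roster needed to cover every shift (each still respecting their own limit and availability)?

11 slots to fill and no one can take more than 3, so at least ⌈11/3⌉ = 4 assistants are needed.
Chen, Kahale, Johansson, and Diallo alone can cover everything: Block 1→Chen, Block 2→Kahale, Block 3→Chen+Johansson, Block 4→Diallo, Block 5→Johansson, Block 6→Chen, Block 7→Kahale+Diallo, Block 8→Kahale, Block 9→Diallo.

4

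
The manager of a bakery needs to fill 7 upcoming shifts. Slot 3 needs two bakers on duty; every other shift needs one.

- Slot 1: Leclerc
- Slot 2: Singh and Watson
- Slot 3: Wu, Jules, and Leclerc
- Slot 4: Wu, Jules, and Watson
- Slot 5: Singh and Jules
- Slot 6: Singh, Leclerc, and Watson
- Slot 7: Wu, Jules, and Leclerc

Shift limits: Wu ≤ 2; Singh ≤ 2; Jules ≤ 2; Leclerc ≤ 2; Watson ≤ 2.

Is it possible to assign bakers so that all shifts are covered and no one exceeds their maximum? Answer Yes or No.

Yes

Slot 1 can only be covered by Leclerc, so that assignment is forced.
One valid schedule: Slot 1→Leclerc, Slot 2→Singh, Slot 3→Wu+Jules, Slot 4→Wu, Slot 5→Singh, Slot 6→Leclerc, Slot 7→Jules.
Loads: Wu 2/2, Singh 2/2, Jules 2/2, Leclerc 2/2, Watson 0/2 — all within limits.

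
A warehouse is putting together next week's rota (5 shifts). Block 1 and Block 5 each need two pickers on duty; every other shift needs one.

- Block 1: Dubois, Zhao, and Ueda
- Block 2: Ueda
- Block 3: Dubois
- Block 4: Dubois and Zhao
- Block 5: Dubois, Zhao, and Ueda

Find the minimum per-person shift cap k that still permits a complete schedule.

With 3 pickers and 7 worker-slots to fill, someone must work at least ⌈7/3⌉ = 3 shifts, so k ≥ 3.
k = 3 works: Block 1→Dubois+Zhao, Block 2→Ueda, Block 3→Dubois, Block 4→Dubois, Block 5→Zhao+Ueda.
Loads: Dubois 3, Zhao 2, Ueda 2 — all ≤ 3.

3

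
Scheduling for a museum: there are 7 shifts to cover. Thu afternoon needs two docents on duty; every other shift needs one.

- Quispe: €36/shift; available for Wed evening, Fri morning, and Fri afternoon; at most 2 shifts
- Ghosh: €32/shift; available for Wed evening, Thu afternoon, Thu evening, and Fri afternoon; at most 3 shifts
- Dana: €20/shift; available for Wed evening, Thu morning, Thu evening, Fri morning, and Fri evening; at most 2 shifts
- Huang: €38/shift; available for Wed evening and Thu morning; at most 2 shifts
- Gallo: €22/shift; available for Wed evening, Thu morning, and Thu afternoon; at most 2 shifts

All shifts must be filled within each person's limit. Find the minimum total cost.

Thu afternoon can only be covered by Ghosh and Gallo, so that assignment is forced.
Fri evening can only be covered by Dana, so that assignment is forced.
Picking the cheapest available docent for each shift independently would cost €186, but that ignores the shift limits.
An optimal schedule: Wed evening→Ghosh, Thu morning→Gallo, Thu afternoon→Gallo+Ghosh, Thu evening→Dana, Fri morning→Quispe, Fri afternoon→Ghosh, Fri evening→Dana.
Total: 32 + 22 + 22 + 32 + 20 + 36 + 32 + 20 = €216.

€216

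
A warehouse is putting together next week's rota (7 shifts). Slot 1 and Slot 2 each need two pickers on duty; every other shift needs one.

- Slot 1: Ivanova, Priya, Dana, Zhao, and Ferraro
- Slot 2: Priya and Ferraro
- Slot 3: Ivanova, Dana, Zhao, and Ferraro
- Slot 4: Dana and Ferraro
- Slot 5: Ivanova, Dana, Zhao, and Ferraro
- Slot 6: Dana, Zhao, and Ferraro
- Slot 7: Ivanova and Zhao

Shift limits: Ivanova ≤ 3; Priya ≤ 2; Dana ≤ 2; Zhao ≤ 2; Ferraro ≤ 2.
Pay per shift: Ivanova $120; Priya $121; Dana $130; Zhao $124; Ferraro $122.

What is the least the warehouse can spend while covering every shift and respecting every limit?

$1094

Slot 2 can only be covered by Priya and Ferraro, so that assignment is forced.
Picking the cheapest available picker for each shift independently would cost $1088, but that ignores the shift limits.
An optimal schedule: Slot 1→Priya+Zhao, Slot 2→Priya+Ferraro, Slot 3→Ivanova, Slot 4→Ferraro, Slot 5→Ivanova, Slot 6→Zhao, Slot 7→Ivanova.
Total: 121 + 124 + 121 + 122 + 120 + 122 + 120 + 124 + 120 = $1094.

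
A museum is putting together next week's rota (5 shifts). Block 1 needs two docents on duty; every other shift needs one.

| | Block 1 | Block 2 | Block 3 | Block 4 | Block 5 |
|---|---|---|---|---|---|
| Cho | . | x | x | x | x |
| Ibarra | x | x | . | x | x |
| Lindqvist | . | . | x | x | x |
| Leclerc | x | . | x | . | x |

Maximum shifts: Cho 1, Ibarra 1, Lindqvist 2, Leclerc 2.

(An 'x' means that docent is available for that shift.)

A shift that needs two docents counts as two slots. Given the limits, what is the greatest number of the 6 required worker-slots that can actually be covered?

Total capacity across all docents is 1+1+2+2 = 6, and 6 slots are needed, so at most 6 can be filled.
An assignment achieving 6: Block 1→Ibarra+Leclerc, Block 2→Cho, Block 3→Lindqvist, Block 4→Lindqvist, Block 5→Leclerc.
Loads: Cho 1/1, Ibarra 1/1, Lindqvist 2/2, Leclerc 2/2.

6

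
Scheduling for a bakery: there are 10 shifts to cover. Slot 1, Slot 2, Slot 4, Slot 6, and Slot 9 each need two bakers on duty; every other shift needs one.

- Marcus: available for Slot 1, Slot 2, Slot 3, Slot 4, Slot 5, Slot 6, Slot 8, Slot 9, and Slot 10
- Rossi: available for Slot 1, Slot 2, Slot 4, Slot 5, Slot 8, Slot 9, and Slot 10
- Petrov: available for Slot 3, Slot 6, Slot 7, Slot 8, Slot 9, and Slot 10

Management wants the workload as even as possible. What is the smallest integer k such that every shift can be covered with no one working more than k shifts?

5

With 3 bakers and 15 worker-slots to fill, someone must work at least ⌈15/3⌉ = 5 shifts, so k ≥ 5.
k = 5 works: Slot 1→Marcus+Rossi, Slot 2→Marcus+Rossi, Slot 3→Marcus, Slot 4→Marcus+Rossi, Slot 5→Rossi, Slot 6→Marcus+Petrov, Slot 7→Petrov, Slot 8→Petrov, Slot 9→Rossi+Petrov, Slot 10→Petrov.
Loads: Marcus 5, Rossi 5, Petrov 5 — all ≤ 5.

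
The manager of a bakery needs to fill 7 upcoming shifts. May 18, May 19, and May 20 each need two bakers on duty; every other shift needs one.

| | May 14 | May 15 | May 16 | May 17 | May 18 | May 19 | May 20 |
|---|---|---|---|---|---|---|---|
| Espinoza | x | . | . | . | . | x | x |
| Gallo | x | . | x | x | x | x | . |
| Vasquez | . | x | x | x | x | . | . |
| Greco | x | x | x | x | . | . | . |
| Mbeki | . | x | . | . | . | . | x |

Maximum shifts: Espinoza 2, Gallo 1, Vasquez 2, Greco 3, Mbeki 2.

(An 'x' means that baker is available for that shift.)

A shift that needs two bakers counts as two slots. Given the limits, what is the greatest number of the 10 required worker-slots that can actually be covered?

Total capacity across all bakers is 2+1+2+3+2 = 10, and 10 slots are needed, so at most 10 can be filled.
Shifts {May 18, May 19} need 4 slots but only Espinoza, Gallo, and Vasquez are available for them, supplying at most 3 — so at least 1 slot must go unfilled.
An assignment achieving 9: May 14→Greco, May 15→Vasquez, May 16→Greco, May 17→Greco, May 18→Gallo+Vasquez, May 19→Espinoza, May 20→Espinoza+Mbeki.
Loads: Espinoza 2/2, Gallo 1/1, Vasquez 2/2, Greco 3/3, Mbeki 1/2.

9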